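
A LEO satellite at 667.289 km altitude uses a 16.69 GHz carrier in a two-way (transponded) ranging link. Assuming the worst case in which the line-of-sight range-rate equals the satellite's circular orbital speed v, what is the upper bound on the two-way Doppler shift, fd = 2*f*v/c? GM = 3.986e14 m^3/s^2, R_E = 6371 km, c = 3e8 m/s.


r = 7.038289e+06 m
v = sqrt(mu/r) = 7525.4955 m/s (worst-case radial velocity)
f = 16.69 GHz = 1.669e+10 Hz
fd = 2*f*v/c = 2*1.669e+10*7525.4955/3.0e+08
fd = 837336.7975 Hz

837336.7975 Hz


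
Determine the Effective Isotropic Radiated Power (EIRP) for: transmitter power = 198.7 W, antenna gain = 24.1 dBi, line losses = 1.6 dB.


Pt = 198.7 W = 22.9820 dBW
EIRP = Pt_dBW + Gt - losses = 22.9820 + 24.1 - 1.6 = 45.4820 dBW

45.4820 dBW


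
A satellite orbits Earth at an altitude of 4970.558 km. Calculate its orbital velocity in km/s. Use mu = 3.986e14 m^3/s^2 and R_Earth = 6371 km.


r = R_E + alt = 6371.0 + 4970.558 = 11341.5580 km = 1.1341558e+07 m
v = sqrt(mu/r) = sqrt(3.986e14 / 1.1341558e+07) = 5928.3289 m/s = 5.9283 km/s

5.9283 km/s


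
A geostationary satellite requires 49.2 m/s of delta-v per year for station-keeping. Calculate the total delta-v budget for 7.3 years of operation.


dV = rate * years = 49.2 * 7.3
dV = 359.1600 m/s

359.1600 m/s


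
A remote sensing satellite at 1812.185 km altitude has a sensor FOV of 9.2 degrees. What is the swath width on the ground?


FOV = 9.2 deg = 0.1605703 rad
swath = 2 * alt * tan(FOV/2) = 2 * 1812.185 * tan(0.08028515)
swath = 2 * 1812.185 * 0.08045809
swath = 291.6099 km

291.6099 km


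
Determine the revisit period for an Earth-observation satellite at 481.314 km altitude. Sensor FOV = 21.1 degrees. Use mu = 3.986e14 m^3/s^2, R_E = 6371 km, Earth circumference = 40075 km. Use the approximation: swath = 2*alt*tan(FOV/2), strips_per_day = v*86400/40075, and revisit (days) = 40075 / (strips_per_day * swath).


swath = 2*481.314*tan(0.1841322) = 179.2816 km
v = sqrt(mu/r) = 7626.9345 m/s = 7.6269 km/s
strips/day = v*86400/40075 = 7.6269*86400/40075 = 16.4433
coverage/day = strips * swath = 16.4433 * 179.2816 = 2947.9897 km
revisit = 40075 / 2947.9897 = 13.5940 days

13.5940 days


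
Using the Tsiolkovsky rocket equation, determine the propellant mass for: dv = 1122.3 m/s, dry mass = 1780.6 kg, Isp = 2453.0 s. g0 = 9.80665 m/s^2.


ve = Isp * g0 = 2453.0 * 9.80665 = 24055.712450 m/s
mass ratio = exp(dv/ve) = exp(1122.3/24055.712450) = 1.04775963
m_prop = m_dry * (mr - 1) = 1780.6 * (1.04775963 - 1)
m_prop = 85.0408 kg

85.0408 kg


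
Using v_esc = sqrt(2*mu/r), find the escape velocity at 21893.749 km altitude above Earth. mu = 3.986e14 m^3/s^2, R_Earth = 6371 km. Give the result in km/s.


r = 6371.0 + 21893.749 = 28264.7490 km = 2.8264749e+07 m
v_esc = sqrt(2*mu/r) = sqrt(2*3.986e14 / 2.8264749e+07)
v_esc = 5310.8138 m/s = 5.3108 km/s

5.3108 km/s


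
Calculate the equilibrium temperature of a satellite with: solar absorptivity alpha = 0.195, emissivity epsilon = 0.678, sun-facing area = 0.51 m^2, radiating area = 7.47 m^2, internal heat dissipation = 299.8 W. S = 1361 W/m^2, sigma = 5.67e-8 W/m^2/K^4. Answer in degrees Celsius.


Numerator = alpha*S*A_sun + Q_int = 0.195*1361*0.51 + 299.8 = 435.1515 W
Denominator = eps*sigma*A_rad = 0.678*5.67e-8*7.47 = 2.8716622e-07 W/K^4
T^4 = 1.5153295e+09 K^4
T = 197.2999 K = -75.8501 C

-75.8501 degrees Celsius


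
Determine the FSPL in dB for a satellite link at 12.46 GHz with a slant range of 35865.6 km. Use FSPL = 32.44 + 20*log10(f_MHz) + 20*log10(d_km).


f = 12.46 GHz = 12460.0000 MHz
d = 35865.6 km
FSPL = 32.44 + 20*log10(12460.0000) + 20*log10(35865.6)
FSPL = 32.44 + 81.9104 + 91.0936
FSPL = 205.4439 dB

205.4439 dB


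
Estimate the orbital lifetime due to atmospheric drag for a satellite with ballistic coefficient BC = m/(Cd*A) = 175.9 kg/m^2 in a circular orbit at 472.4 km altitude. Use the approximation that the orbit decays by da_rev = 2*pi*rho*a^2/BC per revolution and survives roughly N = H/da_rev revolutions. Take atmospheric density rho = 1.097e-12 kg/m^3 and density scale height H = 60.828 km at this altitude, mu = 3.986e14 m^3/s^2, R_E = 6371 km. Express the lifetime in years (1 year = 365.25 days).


a = R_E + alt = 6843.4000 km = 6.8434e+06 m
da_rev = 2*pi*rho*a^2/BC = 2*pi*1.097e-12*(6.8434e+06)^2/175.9 = 1.835120 m per revolution
N = H/da_rev = 60828.0000 m / 1.835120 m = 33146.6032 revolutions
P = 2*pi*sqrt(a^3/mu) = 5634.0294 s
lifetime = N*P = 33146.6032 * 5634.0294 = 1.8674894e+08 s = 2161.4460 days
years = 2161.4460 / 365.25 = 5.9177 years

5.9177 years


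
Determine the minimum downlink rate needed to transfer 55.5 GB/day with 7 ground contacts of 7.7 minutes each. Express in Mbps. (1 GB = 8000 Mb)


total contact time = 7 * 7.7 * 60 = 3234.0000 s
data = 55.5 GB = 444000.0000 Mb
rate = 444000.0000 / 3234.0000 = 137.2913 Mbps

137.2913 Mbps


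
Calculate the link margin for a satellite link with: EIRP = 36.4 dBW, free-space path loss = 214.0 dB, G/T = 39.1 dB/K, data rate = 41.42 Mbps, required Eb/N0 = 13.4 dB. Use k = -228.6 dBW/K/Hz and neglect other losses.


C/N0 = EIRP - FSPL + G/T - k = 36.4 - 214.0 + 39.1 - (-228.6)
C/N0 = 90.1000 dB-Hz
R_b = 41.42 Mbps = 4.142e+07 bps -> 10*log10(R_b) = 76.1721 dB-Hz
Eb/N0 = C/N0 - 10*log10(R_b) = 90.1000 - 76.1721 = 13.9279 dB
Margin = Eb/N0 - Eb/N0_req = 13.9279 - 13.4 = 0.5278991 dB (link closes)

0.5279 dB


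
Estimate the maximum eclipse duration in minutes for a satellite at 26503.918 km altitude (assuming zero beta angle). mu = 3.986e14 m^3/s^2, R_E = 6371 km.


r = 32874.9180 km
T = 988.6828 min
Eclipse fraction = arcsin(R_E/r)/pi = arcsin(6371.0000/32874.9180)/pi
= arcsin(0.1937952)/pi = 0.06207972
Eclipse duration = 0.06207972 * 988.6828 = 61.3771 min

61.3771 minutes


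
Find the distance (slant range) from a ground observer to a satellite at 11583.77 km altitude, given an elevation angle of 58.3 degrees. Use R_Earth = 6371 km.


h = 11583.77 km, el = 58.3 deg
d = -R_E*sin(el) + sqrt((R_E*sin(el))^2 + 2*R_E*h + h^2)
d = -6371.0000*sin(1.0175) + sqrt((6371.0000*0.8508111)^2 + 2*6371.0000*11583.77 + 11583.77^2)
d = 12219.3842 km

12219.3842 km


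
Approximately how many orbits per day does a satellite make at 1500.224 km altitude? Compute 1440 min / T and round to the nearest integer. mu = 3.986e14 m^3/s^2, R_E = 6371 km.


r = 7.871224e+06 m
T = 2*pi*sqrt(r^3/mu) = 6949.8372 s = 115.8306 min
revs/day = 1440 / 115.8306 = 12.4319
Rounded: 12 revolutions per day

12 revolutions per day


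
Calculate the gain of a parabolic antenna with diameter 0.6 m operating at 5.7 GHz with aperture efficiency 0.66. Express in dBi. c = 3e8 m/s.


lambda = c/f = 3e8 / 5.7e+09 = 0.05263158 m
G = eta*(pi*D/lambda)^2 = 0.66*(pi*0.6/0.05263158)^2
G = 846.5515 (linear)
G = 10*log10(846.5515) = 29.2765 dBi

29.2765 dBi


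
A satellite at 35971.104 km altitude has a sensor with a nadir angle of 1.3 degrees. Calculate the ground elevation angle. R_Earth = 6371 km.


r = R_E + alt = 42342.1040 km
Law of sines in the satellite / Earth-center / ground-point triangle:
  sin(nadir)/R_E = sin(90 + el)/r  =>  cos(el) = (r/R_E)*sin(nadir)
cos(el) = (42342.1040 / 6371.0000) * sin(1.3 deg) = 0.1507816
el = arccos(0.1507816) = 81.3278 deg
(Earth-central angle = 90 - nadir - el = 7.3722 deg)

81.3278 degrees


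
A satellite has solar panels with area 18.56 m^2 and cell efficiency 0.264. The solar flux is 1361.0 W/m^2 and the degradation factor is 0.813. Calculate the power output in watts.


P = area * eta * S * degradation
P = 18.56 * 0.264 * 1361.0 * 0.813
P = 5421.6387 W

5421.6387 W


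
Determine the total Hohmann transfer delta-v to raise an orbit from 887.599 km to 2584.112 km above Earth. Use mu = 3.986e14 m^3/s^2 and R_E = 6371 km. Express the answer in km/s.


r1 = 7258.5990 km = 7.258599e+06 m
r2 = 8955.1120 km = 8.955112e+06 m
dv1 = sqrt(mu/r1)*(sqrt(2*r2/(r1+r2)) - 1) = 378.0489 m/s
dv2 = sqrt(mu/r2)*(1 - sqrt(2*r1/(r1+r2))) = 358.6840 m/s
total dv = |dv1| + |dv2| = 378.0489 + 358.6840 = 736.7329 m/s = 0.7367329 km/s

0.7367 km/s


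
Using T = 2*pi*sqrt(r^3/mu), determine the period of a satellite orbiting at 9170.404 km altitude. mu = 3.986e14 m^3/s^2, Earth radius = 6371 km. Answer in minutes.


r = 15541.4040 km = 1.5541404e+07 m
T = 2*pi*sqrt(r^3/mu) = 2*pi*sqrt(3.7537967e+21 / 3.986e14)
T = 19281.7566 s = 321.3626 min

321.3626 minutes


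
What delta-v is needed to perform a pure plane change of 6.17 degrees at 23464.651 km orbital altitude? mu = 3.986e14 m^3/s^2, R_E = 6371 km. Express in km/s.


r = 29835.6510 km = 2.9835651e+07 m
V = sqrt(mu/r) = 3655.1137 m/s
di = 6.17 deg = 0.1076868 rad
dV = 2*V*sin(di/2) = 2*3655.1137*sin(0.05384341)
dV = 393.4174 m/s = 0.3934174 km/s

0.3934 km/s


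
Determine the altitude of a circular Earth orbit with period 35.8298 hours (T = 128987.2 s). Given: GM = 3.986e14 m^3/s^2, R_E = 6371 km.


T = 128987.2 s
r = (mu*T^2/(4*pi^2))^(1/3) = (3.986e14 * 128987.2^2 / (4*pi^2))^(1/3)
r = 5.5176853e+07 m = 55176.8533 km
alt = r - R_E = 55176.8533 - 6371 = 48805.8533 km

48805.8533 km


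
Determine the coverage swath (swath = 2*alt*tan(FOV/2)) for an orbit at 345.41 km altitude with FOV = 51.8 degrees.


FOV = 51.8 deg = 0.9040806 rad
swath = 2 * alt * tan(FOV/2) = 2 * 345.41 * tan(0.4520403)
swath = 2 * 345.41 * 0.4855739
swath = 335.4442 km

335.4442 km


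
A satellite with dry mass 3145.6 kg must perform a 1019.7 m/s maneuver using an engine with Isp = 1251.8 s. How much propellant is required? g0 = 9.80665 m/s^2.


ve = Isp * g0 = 1251.8 * 9.80665 = 12275.964470 m/s
mass ratio = exp(dv/ve) = exp(1019.7/12275.964470) = 1.08661217
m_prop = m_dry * (mr - 1) = 3145.6 * (1.08661217 - 1)
m_prop = 272.4472 kg

272.4472 kg


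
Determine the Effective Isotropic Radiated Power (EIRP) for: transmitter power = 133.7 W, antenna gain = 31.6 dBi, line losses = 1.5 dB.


Pt = 133.7 W = 21.2613 dBW
EIRP = Pt_dBW + Gt - losses = 21.2613 + 31.6 - 1.5 = 51.3613 dBW

51.3613 dBW


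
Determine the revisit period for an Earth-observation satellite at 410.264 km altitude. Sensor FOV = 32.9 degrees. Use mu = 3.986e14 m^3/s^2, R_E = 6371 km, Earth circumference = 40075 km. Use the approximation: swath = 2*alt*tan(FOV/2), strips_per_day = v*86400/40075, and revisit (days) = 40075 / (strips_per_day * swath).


swath = 2*410.264*tan(0.2871067) = 242.2728 km
v = sqrt(mu/r) = 7666.7856 m/s = 7.6668 km/s
strips/day = v*86400/40075 = 7.6668*86400/40075 = 16.5293
coverage/day = strips * swath = 16.5293 * 242.2728 = 4004.5911 km
revisit = 40075 / 4004.5911 = 10.0073 days

10.0073 days


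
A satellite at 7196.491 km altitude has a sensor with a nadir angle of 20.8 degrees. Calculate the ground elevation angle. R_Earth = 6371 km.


r = R_E + alt = 13567.4910 km
Law of sines in the satellite / Earth-center / ground-point triangle:
  sin(nadir)/R_E = sin(90 + el)/r  =>  cos(el) = (r/R_E)*sin(nadir)
cos(el) = (13567.4910 / 6371.0000) * sin(20.8 deg) = 0.7562252
el = arccos(0.7562252) = 40.8675 deg
(Earth-central angle = 90 - nadir - el = 28.3325 deg)

40.8675 degrees


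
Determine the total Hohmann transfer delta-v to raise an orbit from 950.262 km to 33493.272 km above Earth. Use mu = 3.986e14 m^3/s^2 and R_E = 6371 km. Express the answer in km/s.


r1 = 7321.2620 km = 7.321262e+06 m
r2 = 39864.2720 km = 3.9864272e+07 m
dv1 = sqrt(mu/r1)*(sqrt(2*r2/(r1+r2)) - 1) = 2212.6860 m/s
dv2 = sqrt(mu/r2)*(1 - sqrt(2*r1/(r1+r2))) = 1400.6179 m/s
total dv = |dv1| + |dv2| = 2212.6860 + 1400.6179 = 3613.3039 m/s = 3.6133 km/s

3.6133 km/s


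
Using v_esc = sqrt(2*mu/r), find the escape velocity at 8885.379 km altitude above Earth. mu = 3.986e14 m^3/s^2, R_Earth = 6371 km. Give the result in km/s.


r = 6371.0 + 8885.379 = 15256.3790 km = 1.5256379e+07 m
v_esc = sqrt(2*mu/r) = sqrt(2*3.986e14 / 1.5256379e+07)
v_esc = 7228.6619 m/s = 7.2287 km/s

7.2287 km/s


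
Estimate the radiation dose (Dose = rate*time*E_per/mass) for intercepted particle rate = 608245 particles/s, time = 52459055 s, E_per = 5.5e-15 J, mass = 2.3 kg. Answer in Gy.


Total energy deposited = rate * time * E_per
  = 608245 * 52459055 * 5.5e-15 = 0.1754938 J
Dose = E_total / mass = 0.1754938 / 2.3
Dose = 0.07630164 Gy

0.0763 Gy


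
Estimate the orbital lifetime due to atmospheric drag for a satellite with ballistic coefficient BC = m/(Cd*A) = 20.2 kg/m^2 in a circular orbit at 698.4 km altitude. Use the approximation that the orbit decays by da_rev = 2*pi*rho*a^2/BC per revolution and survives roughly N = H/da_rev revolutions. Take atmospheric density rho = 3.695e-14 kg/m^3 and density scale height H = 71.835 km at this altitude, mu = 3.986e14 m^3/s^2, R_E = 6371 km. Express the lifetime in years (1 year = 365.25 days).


a = R_E + alt = 7069.4000 km = 7.0694e+06 m
da_rev = 2*pi*rho*a^2/BC = 2*pi*3.695e-14*(7.0694e+06)^2/20.2 = 0.574391564 m per revolution
N = H/da_rev = 71835.0000 m / 0.574391564 m = 125062.7699 revolutions
P = 2*pi*sqrt(a^3/mu) = 5915.4128 s
lifetime = N*P = 125062.7699 * 5915.4128 = 7.3979791e+08 s = 8562.4758 days
years = 8562.4758 / 365.25 = 23.4428 years

23.4428 years


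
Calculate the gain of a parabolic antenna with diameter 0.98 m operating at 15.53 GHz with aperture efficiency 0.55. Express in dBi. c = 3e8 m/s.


lambda = c/f = 3e8 / 1.553e+10 = 0.01931745 m
G = eta*(pi*D/lambda)^2 = 0.55*(pi*0.98/0.01931745)^2
G = 13970.5977 (linear)
G = 10*log10(13970.5977) = 41.4521 dBi

41.4521 dBi


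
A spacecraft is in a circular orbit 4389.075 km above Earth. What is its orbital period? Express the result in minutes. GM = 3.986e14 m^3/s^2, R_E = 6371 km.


r = 10760.0750 km = 1.0760075e+07 m
T = 2*pi*sqrt(r^3/mu) = 2*pi*sqrt(1.245793e+21 / 3.986e14)
T = 11107.9565 s = 185.1326 min

185.1326 minutes


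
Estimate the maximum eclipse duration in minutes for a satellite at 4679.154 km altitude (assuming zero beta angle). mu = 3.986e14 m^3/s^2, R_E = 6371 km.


r = 11050.1540 km
T = 192.6693 min
Eclipse fraction = arcsin(R_E/r)/pi = arcsin(6371.0000/11050.1540)/pi
= arcsin(0.5765531)/pi = 0.1956026
Eclipse duration = 0.1956026 * 192.6693 = 37.6866 min

37.6866 minutes


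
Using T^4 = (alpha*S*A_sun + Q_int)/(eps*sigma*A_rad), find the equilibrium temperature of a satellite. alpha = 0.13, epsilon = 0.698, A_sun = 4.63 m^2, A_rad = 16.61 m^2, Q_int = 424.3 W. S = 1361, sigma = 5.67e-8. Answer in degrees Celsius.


Numerator = alpha*S*A_sun + Q_int = 0.13*1361*4.63 + 424.3 = 1243.4859 W
Denominator = eps*sigma*A_rad = 0.698*5.67e-8*16.61 = 6.5736733e-07 W/K^4
T^4 = 1.891615e+09 K^4
T = 208.5490 K = -64.6010 C

-64.6010 degrees Celsius


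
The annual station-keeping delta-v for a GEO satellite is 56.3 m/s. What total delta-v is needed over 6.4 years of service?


dV = rate * years = 56.3 * 6.4
dV = 360.3200 m/s

360.3200 m/s


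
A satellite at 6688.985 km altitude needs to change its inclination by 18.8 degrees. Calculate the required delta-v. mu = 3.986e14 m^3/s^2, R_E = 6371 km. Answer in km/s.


r = 13059.9850 km = 1.3059985e+07 m
V = sqrt(mu/r) = 5524.5551 m/s
di = 18.8 deg = 0.3281219 rad
dV = 2*V*sin(di/2) = 2*5524.5551*sin(0.1640609)
dV = 1804.6065 m/s = 1.8046 km/s

1.8046 km/s


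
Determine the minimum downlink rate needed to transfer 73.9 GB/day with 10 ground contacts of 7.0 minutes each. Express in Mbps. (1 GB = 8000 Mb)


total contact time = 10 * 7.0 * 60 = 4200.0000 s
data = 73.9 GB = 591200.0000 Mb
rate = 591200.0000 / 4200.0000 = 140.7619 Mbps

140.7619 Mbps


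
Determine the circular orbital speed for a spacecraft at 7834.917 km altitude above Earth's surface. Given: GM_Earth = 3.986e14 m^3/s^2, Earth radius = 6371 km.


r = R_E + alt = 6371.0 + 7834.917 = 14205.9170 km = 1.4205917e+07 m
v = sqrt(mu/r) = sqrt(3.986e14 / 1.4205917e+07) = 5297.0492 m/s = 5.2970 km/s

5.2970 km/s


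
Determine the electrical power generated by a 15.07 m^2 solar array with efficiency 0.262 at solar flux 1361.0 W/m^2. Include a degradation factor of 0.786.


P = area * eta * S * degradation
P = 15.07 * 0.262 * 1361.0 * 0.786
P = 4223.7209 W

4223.7209 W


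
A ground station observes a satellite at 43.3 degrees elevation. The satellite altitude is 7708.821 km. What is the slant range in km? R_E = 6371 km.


h = 7708.821 km, el = 43.3 deg
d = -R_E*sin(el) + sqrt((R_E*sin(el))^2 + 2*R_E*h + h^2)
d = -6371.0000*sin(0.7557276) + sqrt((6371.0000*0.6858184)^2 + 2*6371.0000*7708.821 + 7708.821^2)
d = 8925.1211 km

8925.1211 km


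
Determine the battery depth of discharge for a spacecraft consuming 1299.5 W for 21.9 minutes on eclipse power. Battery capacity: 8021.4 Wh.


E_used = P * t / 60 = 1299.5 * 21.9 / 60 = 474.3175 Wh
DOD = E_used / E_total * 100 = 474.3175 / 8021.4 * 100
DOD = 5.9132 %

5.9132 %


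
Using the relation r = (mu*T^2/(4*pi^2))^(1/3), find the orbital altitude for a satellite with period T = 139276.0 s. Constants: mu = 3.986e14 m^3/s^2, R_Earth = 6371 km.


T = 139276.0 s
r = (mu*T^2/(4*pi^2))^(1/3) = (3.986e14 * 139276.0^2 / (4*pi^2))^(1/3)
r = 5.8073327e+07 m = 58073.3273 km
alt = r - R_E = 58073.3273 - 6371 = 51702.3273 km

51702.3273 km


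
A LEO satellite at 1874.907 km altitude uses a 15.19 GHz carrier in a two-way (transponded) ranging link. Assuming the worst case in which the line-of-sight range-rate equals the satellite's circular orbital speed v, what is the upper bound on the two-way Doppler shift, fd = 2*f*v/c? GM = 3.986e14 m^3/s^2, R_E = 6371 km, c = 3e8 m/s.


r = 8.245907e+06 m
v = sqrt(mu/r) = 6952.6350 m/s (worst-case radial velocity)
f = 15.19 GHz = 1.519e+10 Hz
fd = 2*f*v/c = 2*1.519e+10*6952.6350/3.0e+08
fd = 704070.1720 Hz

704070.1720 Hz


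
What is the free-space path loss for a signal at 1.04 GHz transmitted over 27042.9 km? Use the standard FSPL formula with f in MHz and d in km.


f = 1.04 GHz = 1040.0000 MHz
d = 27042.9 km
FSPL = 32.44 + 20*log10(1040.0000) + 20*log10(27042.9)
FSPL = 32.44 + 60.3407 + 88.6411
FSPL = 181.4217 dB

181.4217 dB


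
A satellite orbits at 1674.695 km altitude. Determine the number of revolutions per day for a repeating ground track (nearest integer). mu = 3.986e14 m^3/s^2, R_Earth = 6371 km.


r = 8.045695e+06 m
T = 2*pi*sqrt(r^3/mu) = 7182.1847 s = 119.7031 min
revs/day = 1440 / 119.7031 = 12.0298
Rounded: 12 revolutions per day

12 revolutions per day


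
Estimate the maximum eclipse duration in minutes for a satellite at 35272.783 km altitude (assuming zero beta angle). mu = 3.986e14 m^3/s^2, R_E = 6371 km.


r = 41643.7830 km
T = 1409.5654 min
Eclipse fraction = arcsin(R_E/r)/pi = arcsin(6371.0000/41643.7830)/pi
= arcsin(0.152988)/pi = 0.04888959
Eclipse duration = 0.04888959 * 1409.5654 = 68.9131 min

68.9131 minutes


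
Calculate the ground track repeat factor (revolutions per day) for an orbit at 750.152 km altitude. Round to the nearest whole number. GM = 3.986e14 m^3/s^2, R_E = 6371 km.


r = 7.121152e+06 m
T = 2*pi*sqrt(r^3/mu) = 5980.4877 s = 99.6748 min
revs/day = 1440 / 99.6748 = 14.4470
Rounded: 14 revolutions per day

14 revolutions per day


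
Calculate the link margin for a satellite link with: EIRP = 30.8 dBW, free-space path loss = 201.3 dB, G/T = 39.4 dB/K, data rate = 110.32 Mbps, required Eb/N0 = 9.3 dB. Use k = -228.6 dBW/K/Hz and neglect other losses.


C/N0 = EIRP - FSPL + G/T - k = 30.8 - 201.3 + 39.4 - (-228.6)
C/N0 = 97.5000 dB-Hz
R_b = 110.32 Mbps = 1.1032e+08 bps -> 10*log10(R_b) = 80.4265 dB-Hz
Eb/N0 = C/N0 - 10*log10(R_b) = 97.5000 - 80.4265 = 17.0735 dB
Margin = Eb/N0 - Eb/N0_req = 17.0735 - 9.3 = 7.7735 dB (link closes)

7.7735 dB


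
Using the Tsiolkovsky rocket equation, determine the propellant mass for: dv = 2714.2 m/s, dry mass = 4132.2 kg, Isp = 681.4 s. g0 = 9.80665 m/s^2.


ve = Isp * g0 = 681.4 * 9.80665 = 6682.251310 m/s
mass ratio = exp(dv/ve) = exp(2714.2/6682.251310) = 1.50107343
m_prop = m_dry * (mr - 1) = 4132.2 * (1.50107343 - 1)
m_prop = 2070.5356 kg

2070.5356 kg


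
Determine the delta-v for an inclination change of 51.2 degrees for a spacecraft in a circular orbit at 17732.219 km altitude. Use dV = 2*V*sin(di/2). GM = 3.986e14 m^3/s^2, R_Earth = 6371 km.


r = 24103.2190 km = 2.4103219e+07 m
V = sqrt(mu/r) = 4066.5969 m/s
di = 51.2 deg = 0.8936086 rad
dV = 2*V*sin(di/2) = 2*4066.5969*sin(0.4468043)
dV = 3514.2371 m/s = 3.5142 km/s

3.5142 km/s


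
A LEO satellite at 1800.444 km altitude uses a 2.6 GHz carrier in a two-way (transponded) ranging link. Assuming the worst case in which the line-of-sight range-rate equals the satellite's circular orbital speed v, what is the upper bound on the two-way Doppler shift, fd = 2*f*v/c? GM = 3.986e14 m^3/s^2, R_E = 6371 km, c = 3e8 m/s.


r = 8.171444e+06 m
v = sqrt(mu/r) = 6984.2414 m/s (worst-case radial velocity)
f = 2.6 GHz = 2.6e+09 Hz
fd = 2*f*v/c = 2*2.6e+09*6984.2414/3.0e+08
fd = 121060.1846 Hz

121060.1846 Hz


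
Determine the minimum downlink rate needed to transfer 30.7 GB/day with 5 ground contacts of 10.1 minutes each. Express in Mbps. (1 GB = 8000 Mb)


total contact time = 5 * 10.1 * 60 = 3030.0000 s
data = 30.7 GB = 245600.0000 Mb
rate = 245600.0000 / 3030.0000 = 81.0561 Mbps

81.0561 Mbps


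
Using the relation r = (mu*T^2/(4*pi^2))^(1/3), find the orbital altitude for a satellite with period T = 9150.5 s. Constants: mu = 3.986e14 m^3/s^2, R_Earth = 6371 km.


T = 9150.5 s
r = (mu*T^2/(4*pi^2))^(1/3) = (3.986e14 * 9150.5^2 / (4*pi^2))^(1/3)
r = 9.4555995e+06 m = 9455.5995 km
alt = r - R_E = 9455.5995 - 6371 = 3084.5995 km

3084.5995 km


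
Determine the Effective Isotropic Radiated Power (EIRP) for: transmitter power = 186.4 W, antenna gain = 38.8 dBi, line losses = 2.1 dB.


Pt = 186.4 W = 22.7045 dBW
EIRP = Pt_dBW + Gt - losses = 22.7045 + 38.8 - 2.1 = 59.4045 dBW

59.4045 dBW


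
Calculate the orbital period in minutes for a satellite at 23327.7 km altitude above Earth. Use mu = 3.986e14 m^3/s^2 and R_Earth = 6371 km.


r = 29698.7000 km = 2.96987e+07 m
T = 2*pi*sqrt(r^3/mu) = 2*pi*sqrt(2.6194633e+22 / 3.986e14)
T = 50935.1255 s = 848.9188 min

848.9188 minutes


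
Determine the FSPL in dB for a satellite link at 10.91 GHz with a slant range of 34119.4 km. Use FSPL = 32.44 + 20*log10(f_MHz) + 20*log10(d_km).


f = 10.91 GHz = 10910.0000 MHz
d = 34119.4 km
FSPL = 32.44 + 20*log10(10910.0000) + 20*log10(34119.4)
FSPL = 32.44 + 80.7565 + 90.6600
FSPL = 203.8565 dB

203.8565 dB


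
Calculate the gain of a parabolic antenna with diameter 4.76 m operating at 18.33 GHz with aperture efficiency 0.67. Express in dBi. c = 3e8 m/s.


lambda = c/f = 3e8 / 1.833e+10 = 0.01636661 m
G = eta*(pi*D/lambda)^2 = 0.67*(pi*4.76/0.01636661)^2
G = 559333.5552 (linear)
G = 10*log10(559333.5552) = 57.4767 dBi

57.4767 dBi


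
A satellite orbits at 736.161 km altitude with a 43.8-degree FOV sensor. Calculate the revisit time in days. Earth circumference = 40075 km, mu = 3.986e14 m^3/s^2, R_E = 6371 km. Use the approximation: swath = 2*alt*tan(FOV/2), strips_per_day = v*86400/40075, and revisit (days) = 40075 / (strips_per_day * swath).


swath = 2*736.161*tan(0.3822271) = 591.8696 km
v = sqrt(mu/r) = 7488.9438 m/s = 7.4889 km/s
strips/day = v*86400/40075 = 7.4889*86400/40075 = 16.1458
coverage/day = strips * swath = 16.1458 * 591.8696 = 9556.2357 km
revisit = 40075 / 9556.2357 = 4.1936 days

4.1936 days


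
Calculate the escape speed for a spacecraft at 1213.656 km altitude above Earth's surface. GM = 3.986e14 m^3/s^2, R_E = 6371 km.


r = 6371.0 + 1213.656 = 7584.6560 km = 7.584656e+06 m
v_esc = sqrt(2*mu/r) = sqrt(2*3.986e14 / 7.584656e+06)
v_esc = 10252.1677 m/s = 10.2522 km/s

10.2522 km/s


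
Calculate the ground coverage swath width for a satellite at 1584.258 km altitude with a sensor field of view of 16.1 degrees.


FOV = 16.1 deg = 0.280998 rad
swath = 2 * alt * tan(FOV/2) = 2 * 1584.258 * tan(0.140499)
swath = 2 * 1584.258 * 0.1414308
swath = 448.1259 km

448.1259 km


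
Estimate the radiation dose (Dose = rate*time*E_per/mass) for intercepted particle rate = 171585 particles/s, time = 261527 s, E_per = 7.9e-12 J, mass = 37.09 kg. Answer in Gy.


Total energy deposited = rate * time * E_per
  = 171585 * 261527 * 7.9e-12 = 0.3545055 J
Dose = E_total / mass = 0.3545055 / 37.09
Dose = 0.00955798 Gy

0.0096 Gy


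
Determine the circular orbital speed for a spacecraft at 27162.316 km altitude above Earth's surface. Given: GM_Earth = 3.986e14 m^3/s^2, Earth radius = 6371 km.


r = R_E + alt = 6371.0 + 27162.316 = 33533.3160 km = 3.3533316e+07 m
v = sqrt(mu/r) = sqrt(3.986e14 / 3.3533316e+07) = 3447.7074 m/s = 3.4477 km/s

3.4477 km/s


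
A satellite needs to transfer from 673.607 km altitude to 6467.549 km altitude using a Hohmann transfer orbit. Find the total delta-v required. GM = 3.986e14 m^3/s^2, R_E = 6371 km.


r1 = 7044.6070 km = 7.044607e+06 m
r2 = 12838.5490 km = 1.2838549e+07 m
dv1 = sqrt(mu/r1)*(sqrt(2*r2/(r1+r2)) - 1) = 1025.9992 m/s
dv2 = sqrt(mu/r2)*(1 - sqrt(2*r1/(r1+r2))) = 881.5781 m/s
total dv = |dv1| + |dv2| = 1025.9992 + 881.5781 = 1907.5772 m/s = 1.9076 km/s

1.9076 km/s


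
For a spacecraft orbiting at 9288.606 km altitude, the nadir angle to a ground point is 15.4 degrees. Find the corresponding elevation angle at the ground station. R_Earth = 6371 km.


r = R_E + alt = 15659.6060 km
Law of sines in the satellite / Earth-center / ground-point triangle:
  sin(nadir)/R_E = sin(90 + el)/r  =>  cos(el) = (r/R_E)*sin(nadir)
cos(el) = (15659.6060 / 6371.0000) * sin(15.4 deg) = 0.6527239
el = arccos(0.6527239) = 49.2527 deg
(Earth-central angle = 90 - nadir - el = 25.3473 deg)

49.2527 degrees


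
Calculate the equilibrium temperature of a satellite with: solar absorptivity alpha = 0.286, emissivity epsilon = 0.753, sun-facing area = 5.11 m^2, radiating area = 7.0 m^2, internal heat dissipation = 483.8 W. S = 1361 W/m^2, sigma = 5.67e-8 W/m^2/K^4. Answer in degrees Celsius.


Numerator = alpha*S*A_sun + Q_int = 0.286*1361*5.11 + 483.8 = 2472.8471 W
Denominator = eps*sigma*A_rad = 0.753*5.67e-8*7.0 = 2.988657e-07 W/K^4
T^4 = 8.2741079e+09 K^4
T = 301.5993 K = 28.4493 C

28.4493 degrees Celsius


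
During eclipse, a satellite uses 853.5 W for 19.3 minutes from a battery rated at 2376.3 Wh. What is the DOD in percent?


E_used = P * t / 60 = 853.5 * 19.3 / 60 = 274.5425 Wh
DOD = E_used / E_total * 100 = 274.5425 / 2376.3 * 100
DOD = 11.5534 %

11.5534 %


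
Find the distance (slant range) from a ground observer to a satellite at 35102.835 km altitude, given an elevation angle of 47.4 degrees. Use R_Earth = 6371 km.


h = 35102.835 km, el = 47.4 deg
d = -R_E*sin(el) + sqrt((R_E*sin(el))^2 + 2*R_E*h + h^2)
d = -6371.0000*sin(0.8272861) + sqrt((6371.0000*0.7360971)^2 + 2*6371.0000*35102.835 + 35102.835^2)
d = 36559.3545 km

36559.3545 km


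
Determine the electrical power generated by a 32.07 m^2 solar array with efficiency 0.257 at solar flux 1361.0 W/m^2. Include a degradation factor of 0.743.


P = area * eta * S * degradation
P = 32.07 * 0.257 * 1361.0 * 0.743
P = 8334.4899 W

8334.4899 W


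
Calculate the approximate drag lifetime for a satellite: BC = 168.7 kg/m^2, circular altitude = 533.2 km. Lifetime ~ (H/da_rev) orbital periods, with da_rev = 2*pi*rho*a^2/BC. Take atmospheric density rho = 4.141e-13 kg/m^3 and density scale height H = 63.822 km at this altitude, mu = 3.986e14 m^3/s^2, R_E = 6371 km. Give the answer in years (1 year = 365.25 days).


a = R_E + alt = 6904.2000 km = 6.9042e+06 m
da_rev = 2*pi*rho*a^2/BC = 2*pi*4.141e-13*(6.9042e+06)^2/168.7 = 0.735185179 m per revolution
N = H/da_rev = 63822.0000 m / 0.735185179 m = 86810.7816 revolutions
P = 2*pi*sqrt(a^3/mu) = 5709.2790 s
lifetime = N*P = 86810.7816 * 5709.2790 = 4.9562697e+08 s = 5736.4233 days
years = 5736.4233 / 365.25 = 15.7055 years

15.7055 years


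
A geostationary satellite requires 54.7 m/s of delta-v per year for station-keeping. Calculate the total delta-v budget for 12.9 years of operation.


dV = rate * years = 54.7 * 12.9
dV = 705.6300 m/s

705.6300 m/s


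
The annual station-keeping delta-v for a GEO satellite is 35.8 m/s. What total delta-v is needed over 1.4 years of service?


dV = rate * years = 35.8 * 1.4
dV = 50.1200 m/s

50.1200 m/s


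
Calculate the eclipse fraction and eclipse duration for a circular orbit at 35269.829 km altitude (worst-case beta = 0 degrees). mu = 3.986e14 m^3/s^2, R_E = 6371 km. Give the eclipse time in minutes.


r = 41640.8290 km
T = 1409.4154 min
Eclipse fraction = arcsin(R_E/r)/pi = arcsin(6371.0000/41640.8290)/pi
= arcsin(0.1529989)/pi = 0.04889309
Eclipse duration = 0.04889309 * 1409.4154 = 68.9107 min

68.9107 minutes


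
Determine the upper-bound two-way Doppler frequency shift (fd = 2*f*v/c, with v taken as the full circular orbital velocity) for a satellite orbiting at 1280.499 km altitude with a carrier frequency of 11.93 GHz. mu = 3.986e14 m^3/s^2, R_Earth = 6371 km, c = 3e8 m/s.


r = 7.651499e+06 m
v = sqrt(mu/r) = 7217.6428 m/s (worst-case radial velocity)
f = 11.93 GHz = 1.193e+10 Hz
fd = 2*f*v/c = 2*1.193e+10*7217.6428/3.0e+08
fd = 574043.1896 Hz

574043.1896 Hz


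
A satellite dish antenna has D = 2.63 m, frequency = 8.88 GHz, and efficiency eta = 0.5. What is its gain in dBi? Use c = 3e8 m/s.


lambda = c/f = 3e8 / 8.88e+09 = 0.03378378 m
G = eta*(pi*D/lambda)^2 = 0.5*(pi*2.63/0.03378378)^2
G = 29906.4366 (linear)
G = 10*log10(29906.4366) = 44.7576 dBi

44.7576 dBi


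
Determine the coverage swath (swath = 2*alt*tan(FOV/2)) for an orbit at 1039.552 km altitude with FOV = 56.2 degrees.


FOV = 56.2 deg = 0.980875 rad
swath = 2 * alt * tan(FOV/2) = 2 * 1039.552 * tan(0.4904375)
swath = 2 * 1039.552 * 0.5339503
swath = 1110.1381 km

1110.1381 km


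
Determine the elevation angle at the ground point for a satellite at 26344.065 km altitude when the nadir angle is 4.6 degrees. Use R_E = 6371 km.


r = R_E + alt = 32715.0650 km
Law of sines in the satellite / Earth-center / ground-point triangle:
  sin(nadir)/R_E = sin(90 + el)/r  =>  cos(el) = (r/R_E)*sin(nadir)
cos(el) = (32715.0650 / 6371.0000) * sin(4.6 deg) = 0.4118212
el = arccos(0.4118212) = 65.6807 deg
(Earth-central angle = 90 - nadir - el = 19.7193 deg)

65.6807 degrees


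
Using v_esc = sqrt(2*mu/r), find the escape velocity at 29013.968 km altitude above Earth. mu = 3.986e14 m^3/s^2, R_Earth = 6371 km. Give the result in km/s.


r = 6371.0 + 29013.968 = 35384.9680 km = 3.5384968e+07 m
v_esc = sqrt(2*mu/r) = sqrt(2*3.986e14 / 3.5384968e+07)
v_esc = 4746.5083 m/s = 4.7465 km/s

4.7465 km/s


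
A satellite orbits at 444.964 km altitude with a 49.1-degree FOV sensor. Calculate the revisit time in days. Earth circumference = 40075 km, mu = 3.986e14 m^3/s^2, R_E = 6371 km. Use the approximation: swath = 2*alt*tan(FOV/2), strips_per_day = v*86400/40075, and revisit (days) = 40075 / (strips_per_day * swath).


swath = 2*444.964*tan(0.4284783) = 406.5018 km
v = sqrt(mu/r) = 7647.2450 m/s = 7.6472 km/s
strips/day = v*86400/40075 = 7.6472*86400/40075 = 16.4871
coverage/day = strips * swath = 16.4871 * 406.5018 = 6702.0508 km
revisit = 40075 / 6702.0508 = 5.9795 days

5.9795 days


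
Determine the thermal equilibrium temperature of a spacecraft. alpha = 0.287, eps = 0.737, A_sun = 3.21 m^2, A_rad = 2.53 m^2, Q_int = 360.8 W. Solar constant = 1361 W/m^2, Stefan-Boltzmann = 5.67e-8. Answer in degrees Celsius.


Numerator = alpha*S*A_sun + Q_int = 0.287*1361*3.21 + 360.8 = 1614.6485 W
Denominator = eps*sigma*A_rad = 0.737*5.67e-8*2.53 = 1.0572339e-07 W/K^4
T^4 = 1.5272387e+10 K^4
T = 351.5416 K = 78.3916 C

78.3916 degrees Celsius


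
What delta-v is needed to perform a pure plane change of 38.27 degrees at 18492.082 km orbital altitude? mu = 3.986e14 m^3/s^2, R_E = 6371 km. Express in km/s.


r = 24863.0820 km = 2.4863082e+07 m
V = sqrt(mu/r) = 4003.9732 m/s
di = 38.27 deg = 0.6679375 rad
dV = 2*V*sin(di/2) = 2*4003.9732*sin(0.3339688)
dV = 2624.9654 m/s = 2.6250 km/s

2.6250 km/s


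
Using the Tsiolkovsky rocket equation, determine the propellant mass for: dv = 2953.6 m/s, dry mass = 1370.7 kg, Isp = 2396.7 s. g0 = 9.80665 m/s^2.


ve = Isp * g0 = 2396.7 * 9.80665 = 23503.598055 m/s
mass ratio = exp(dv/ve) = exp(2953.6/23503.598055) = 1.13390323
m_prop = m_dry * (mr - 1) = 1370.7 * (1.13390323 - 1)
m_prop = 183.5412 kg

183.5412 kg


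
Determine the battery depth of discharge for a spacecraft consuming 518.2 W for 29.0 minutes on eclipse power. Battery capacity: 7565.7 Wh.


E_used = P * t / 60 = 518.2 * 29.0 / 60 = 250.4633 Wh
DOD = E_used / E_total * 100 = 250.4633 / 7565.7 * 100
DOD = 3.3105 %

3.3105 %


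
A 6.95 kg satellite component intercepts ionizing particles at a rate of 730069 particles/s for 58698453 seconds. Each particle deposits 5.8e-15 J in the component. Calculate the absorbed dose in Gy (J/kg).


Total energy deposited = rate * time * E_per
  = 730069 * 58698453 * 5.8e-15 = 0.2485527 J
Dose = E_total / mass = 0.2485527 / 6.95
Dose = 0.03576298 Gy

0.0358 Gy


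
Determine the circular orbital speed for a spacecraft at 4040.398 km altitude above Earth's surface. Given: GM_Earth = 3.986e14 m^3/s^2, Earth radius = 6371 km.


r = R_E + alt = 6371.0 + 4040.398 = 10411.3980 km = 1.0411398e+07 m
v = sqrt(mu/r) = sqrt(3.986e14 / 1.0411398e+07) = 6187.4845 m/s = 6.1875 km/s

6.1875 km/s


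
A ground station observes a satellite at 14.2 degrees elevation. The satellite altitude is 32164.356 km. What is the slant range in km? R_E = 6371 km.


h = 32164.356 km, el = 14.2 deg
d = -R_E*sin(el) + sqrt((R_E*sin(el))^2 + 2*R_E*h + h^2)
d = -6371.0000*sin(0.2478368) + sqrt((6371.0000*0.2453074)^2 + 2*6371.0000*32164.356 + 32164.356^2)
d = 36474.3197 km

36474.3197 km


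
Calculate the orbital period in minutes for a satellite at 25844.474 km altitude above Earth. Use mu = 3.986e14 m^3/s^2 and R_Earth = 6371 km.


r = 32215.4740 km = 3.2215474e+07 m
T = 2*pi*sqrt(r^3/mu) = 2*pi*sqrt(3.3434403e+22 / 3.986e14)
T = 57545.0550 s = 959.0843 min

959.0843 minutes


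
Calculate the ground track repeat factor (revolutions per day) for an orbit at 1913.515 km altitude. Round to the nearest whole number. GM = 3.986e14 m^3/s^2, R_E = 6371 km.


r = 8.284515e+06 m
T = 2*pi*sqrt(r^3/mu) = 7504.3288 s = 125.0721 min
revs/day = 1440 / 125.0721 = 11.5134
Rounded: 12 revolutions per day

12 revolutions per day


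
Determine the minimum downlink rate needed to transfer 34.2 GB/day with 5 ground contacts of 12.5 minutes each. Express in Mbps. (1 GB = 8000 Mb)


total contact time = 5 * 12.5 * 60 = 3750.0000 s
data = 34.2 GB = 273600.0000 Mb
rate = 273600.0000 / 3750.0000 = 72.9600 Mbps

72.9600 Mbps


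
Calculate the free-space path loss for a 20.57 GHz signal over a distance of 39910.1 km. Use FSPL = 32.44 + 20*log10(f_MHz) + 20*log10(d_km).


f = 20.57 GHz = 20570.0000 MHz
d = 39910.1 km
FSPL = 32.44 + 20*log10(20570.0000) + 20*log10(39910.1)
FSPL = 32.44 + 86.2647 + 92.0217
FSPL = 210.7263 dB

210.7263 dB


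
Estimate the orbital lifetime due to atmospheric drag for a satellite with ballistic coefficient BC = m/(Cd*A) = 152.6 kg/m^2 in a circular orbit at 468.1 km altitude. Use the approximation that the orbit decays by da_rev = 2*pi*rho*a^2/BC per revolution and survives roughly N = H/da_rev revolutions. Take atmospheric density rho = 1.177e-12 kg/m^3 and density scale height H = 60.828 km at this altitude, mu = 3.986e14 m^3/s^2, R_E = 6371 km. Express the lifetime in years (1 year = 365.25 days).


a = R_E + alt = 6839.1000 km = 6.8391e+06 m
da_rev = 2*pi*rho*a^2/BC = 2*pi*1.177e-12*(6.8391e+06)^2/152.6 = 2.266730 m per revolution
N = H/da_rev = 60828.0000 m / 2.266730 m = 26835.1379 revolutions
P = 2*pi*sqrt(a^3/mu) = 5628.7201 s
lifetime = N*P = 26835.1379 * 5628.7201 = 1.5104748e+08 s = 1748.2347 days
years = 1748.2347 / 365.25 = 4.7864 years

4.7864 years


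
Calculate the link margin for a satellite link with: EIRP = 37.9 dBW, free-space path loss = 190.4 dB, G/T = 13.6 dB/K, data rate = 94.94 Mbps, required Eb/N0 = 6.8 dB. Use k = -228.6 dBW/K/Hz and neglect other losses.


C/N0 = EIRP - FSPL + G/T - k = 37.9 - 190.4 + 13.6 - (-228.6)
C/N0 = 89.7000 dB-Hz
R_b = 94.94 Mbps = 9.494e+07 bps -> 10*log10(R_b) = 79.7745 dB-Hz
Eb/N0 = C/N0 - 10*log10(R_b) = 89.7000 - 79.7745 = 9.9255 dB
Margin = Eb/N0 - Eb/N0_req = 9.9255 - 6.8 = 3.1255 dB (link closes)

3.1255 dB


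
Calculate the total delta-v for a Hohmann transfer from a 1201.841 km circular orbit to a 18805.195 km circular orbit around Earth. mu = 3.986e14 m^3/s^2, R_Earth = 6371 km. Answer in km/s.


r1 = 7572.8410 km = 7.572841e+06 m
r2 = 25176.1950 km = 2.5176195e+07 m
dv1 = sqrt(mu/r1)*(sqrt(2*r2/(r1+r2)) - 1) = 1740.9815 m/s
dv2 = sqrt(mu/r2)*(1 - sqrt(2*r1/(r1+r2))) = 1273.0532 m/s
total dv = |dv1| + |dv2| = 1740.9815 + 1273.0532 = 3014.0347 m/s = 3.0140 km/s

3.0140 km/s


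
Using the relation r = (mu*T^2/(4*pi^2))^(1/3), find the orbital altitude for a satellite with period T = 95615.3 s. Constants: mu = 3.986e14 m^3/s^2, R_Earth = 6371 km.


T = 95615.3 s
r = (mu*T^2/(4*pi^2))^(1/3) = (3.986e14 * 95615.3^2 / (4*pi^2))^(1/3)
r = 4.5193653e+07 m = 45193.6530 km
alt = r - R_E = 45193.6530 - 6371 = 38822.6530 km

38822.6530 km


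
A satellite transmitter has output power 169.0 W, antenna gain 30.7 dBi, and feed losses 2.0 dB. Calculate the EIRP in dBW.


Pt = 169.0 W = 22.2789 dBW
EIRP = Pt_dBW + Gt - losses = 22.2789 + 30.7 - 2.0 = 50.9789 dBW

50.9789 dBW


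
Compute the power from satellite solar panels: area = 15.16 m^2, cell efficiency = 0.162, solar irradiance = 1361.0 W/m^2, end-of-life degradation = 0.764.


P = area * eta * S * degradation
P = 15.16 * 0.162 * 1361.0 * 0.764
P = 2553.6754 W

2553.6754 W


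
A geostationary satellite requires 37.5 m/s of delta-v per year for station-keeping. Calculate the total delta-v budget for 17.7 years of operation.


dV = rate * years = 37.5 * 17.7
dV = 663.7500 m/s

663.7500 m/s


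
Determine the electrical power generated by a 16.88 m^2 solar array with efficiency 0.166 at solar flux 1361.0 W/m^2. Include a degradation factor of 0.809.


P = area * eta * S * degradation
P = 16.88 * 0.166 * 1361.0 * 0.809
P = 3085.2274 W

3085.2274 W


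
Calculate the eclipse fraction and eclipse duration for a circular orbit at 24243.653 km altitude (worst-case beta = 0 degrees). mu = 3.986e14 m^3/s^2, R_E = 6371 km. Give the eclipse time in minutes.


r = 30614.6530 km
T = 888.4929 min
Eclipse fraction = arcsin(R_E/r)/pi = arcsin(6371.0000/30614.6530)/pi
= arcsin(0.208103)/pi = 0.06672891
Eclipse duration = 0.06672891 * 888.4929 = 59.2882 min

59.2882 minutes


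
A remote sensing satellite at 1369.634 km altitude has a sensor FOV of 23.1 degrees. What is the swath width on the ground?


FOV = 23.1 deg = 0.4031711 rad
swath = 2 * alt * tan(FOV/2) = 2 * 1369.634 * tan(0.2015855)
swath = 2 * 1369.634 * 0.2043612
swath = 559.8002 km

559.8002 km


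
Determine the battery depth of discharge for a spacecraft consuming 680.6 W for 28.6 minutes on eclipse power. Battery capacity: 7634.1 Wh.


E_used = P * t / 60 = 680.6 * 28.6 / 60 = 324.4193 Wh
DOD = E_used / E_total * 100 = 324.4193 / 7634.1 * 100
DOD = 4.2496 %

4.2496 %


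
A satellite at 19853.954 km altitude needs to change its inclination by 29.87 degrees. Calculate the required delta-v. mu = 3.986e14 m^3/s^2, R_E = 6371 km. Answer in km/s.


r = 26224.9540 km = 2.6224954e+07 m
V = sqrt(mu/r) = 3898.6234 m/s
di = 29.87 deg = 0.5213298 rad
dV = 2*V*sin(di/2) = 2*3898.6234*sin(0.2606649)
dV = 2009.5304 m/s = 2.0095 km/s

2.0095 km/s


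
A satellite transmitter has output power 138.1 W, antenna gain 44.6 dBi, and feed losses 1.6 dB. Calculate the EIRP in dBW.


Pt = 138.1 W = 21.4019 dBW
EIRP = Pt_dBW + Gt - losses = 21.4019 + 44.6 - 1.6 = 64.4019 dBW

64.4019 dBW


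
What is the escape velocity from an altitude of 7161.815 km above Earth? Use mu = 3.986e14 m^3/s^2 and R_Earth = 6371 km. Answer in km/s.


r = 6371.0 + 7161.815 = 13532.8150 km = 1.3532815e+07 m
v_esc = sqrt(2*mu/r) = sqrt(2*3.986e14 / 1.3532815e+07)
v_esc = 7675.1977 m/s = 7.6752 km/s

7.6752 km/s
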